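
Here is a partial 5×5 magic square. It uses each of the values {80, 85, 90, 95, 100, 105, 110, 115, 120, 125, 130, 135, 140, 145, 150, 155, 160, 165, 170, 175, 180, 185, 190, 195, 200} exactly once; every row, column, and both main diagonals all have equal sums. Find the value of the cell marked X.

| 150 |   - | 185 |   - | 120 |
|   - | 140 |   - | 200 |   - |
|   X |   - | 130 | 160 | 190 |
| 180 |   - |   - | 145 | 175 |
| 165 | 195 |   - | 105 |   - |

95

The 25 entries sum to 3500, so each line sums to 3500/5 = 700.
The remaining cell in column 4 is (1,4) = 700 − 610 = 90.
Using main diagonal: 150 + 140 + 130 + 145 + ? → (5,5) = 700 − 565 = 135.
Using anti-diagonal: 120 + 200 + 130 + 165 + ? → (4,2) = 700 − 615 = 85.
Row 1: 150 + 185 + 90 + 120 + ? = 700, so (1,2) = 155.
Row 4 needs 700; the known cells sum to 585, so (4,3) = 115.
Row 5 needs 700; the known cells sum to 600, so (5,3) = 100.
The remaining cell in column 2 is (3,2) = 700 − 575 = 125.
Using column 3: 185 + 130 + 115 + 100 + ? → (2,3) = 700 − 530 = 170.
Using column 5: 120 + 190 + 175 + 135 + ? → (2,5) = 700 − 620 = 80.
Row 2 needs 700; the known cells sum to 590, so (2,1) = 110.
The remaining cell in row 3 is (3,1) = 700 − 605 = 95.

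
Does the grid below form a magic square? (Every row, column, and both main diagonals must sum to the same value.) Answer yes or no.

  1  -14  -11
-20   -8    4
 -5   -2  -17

Row 1: 1 + (-14) + (-11) = -24.
Row 2: -20 + (-8) + 4 = -24.
Row 3: -5 + (-2) + (-17) = -24.
Column 1: 1 + (-20) + (-5) = -24.
Column 2: -14 + (-8) + (-2) = -24.
Column 3: -11 + 4 + (-17) = -24.
Main diagonal: 1 + (-8) + (-17) = -24.
Anti-diagonal: -11 + (-8) + (-5) = -24.
All lines sum to -24.

Yes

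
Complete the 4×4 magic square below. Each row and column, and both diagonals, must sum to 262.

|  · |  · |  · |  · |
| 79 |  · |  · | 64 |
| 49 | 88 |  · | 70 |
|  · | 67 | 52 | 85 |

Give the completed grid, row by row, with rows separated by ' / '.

The remaining cell in row 3 is (3,3) = 262 − 207 = 55.
Row 4 needs 262; the known cells sum to 204, so (4,1) = 58.
Using column 1: 79 + 49 + 58 + ? → (1,1) = 262 − 186 = 76.
Using column 4: 64 + 70 + 85 + ? → (1,4) = 262 − 219 = 43.
Main diagonal: 76 + 55 + 85 + ? = 262, so (2,2) = 46.
Anti-diagonal: 43 + 88 + 58 + ? = 262, so (2,3) = 73.
Using column 2: 46 + 88 + 67 + ? → (1,2) = 262 − 201 = 61.
From column 3, 262 − (73 + 55 + 52) gives (1,3) = 82.

76 61 82 43 / 79 46 73 64 / 49 88 55 70 / 58 67 52 85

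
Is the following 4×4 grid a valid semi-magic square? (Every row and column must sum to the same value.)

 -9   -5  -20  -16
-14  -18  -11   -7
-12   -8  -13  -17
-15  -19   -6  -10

Row 1: -9 + (-5) + (-20) + (-16) = -50.
Row 2: -14 + (-18) + (-11) + (-7) = -50.
Row 3: -12 + (-8) + (-13) + (-17) = -50.
Row 4: -15 + (-19) + (-6) + (-10) = -50.
Column 1: -9 + (-14) + (-12) + (-15) = -50.
Column 2: -5 + (-18) + (-8) + (-19) = -50.
Column 3: -20 + (-11) + (-13) + (-6) = -50.
Column 4: -16 + (-7) + (-17) + (-10) = -50.
All lines sum to -50.

Yes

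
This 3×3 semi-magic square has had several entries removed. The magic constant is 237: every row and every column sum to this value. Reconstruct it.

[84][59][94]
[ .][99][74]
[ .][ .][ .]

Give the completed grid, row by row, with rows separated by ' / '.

84 59 94 / 64 99 74 / 89 79 69

From row 2, 237 − (99 + 74) gives (2,1) = 64.
From column 1, 237 − (84 + 64) gives (3,1) = 89.
The remaining cell in column 2 is (3,2) = 237 − 158 = 79.
Using column 3: 94 + 74 + ? → (3,3) = 237 − 168 = 69.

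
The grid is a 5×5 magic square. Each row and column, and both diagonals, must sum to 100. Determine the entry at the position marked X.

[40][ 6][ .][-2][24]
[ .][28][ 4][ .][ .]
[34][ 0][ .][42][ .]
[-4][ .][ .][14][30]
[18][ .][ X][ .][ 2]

10

From row 1, 100 − (40 + 6 + (-2) + 24) gives (1,3) = 32.
From column 1, 100 − (40 + 34 + (-4) + 18) gives (2,1) = 12.
Main diagonal must total 100; the given cells sum to 84, so (3,3) = 16.
From row 3, 100 − (34 + 0 + 16 + 42) gives (3,5) = 8.
From column 5, 100 − (24 + 8 + 30 + 2) gives (2,5) = 36.
The remaining cell in row 2 is (2,4) = 100 − 80 = 20.
Column 4: -2 + 20 + 42 + 14 + ? = 100, so (5,4) = 26.
Anti-diagonal: 24 + 20 + 16 + 18 + ? = 100, so (4,2) = 22.
Using row 4: -4 + 22 + 14 + 30 + ? → (4,3) = 100 − 62 = 38.
From column 2, 100 − (6 + 28 + 0 + 22) gives (5,2) = 44.
From column 3, 100 − (32 + 4 + 16 + 38) gives (5,3) = 10.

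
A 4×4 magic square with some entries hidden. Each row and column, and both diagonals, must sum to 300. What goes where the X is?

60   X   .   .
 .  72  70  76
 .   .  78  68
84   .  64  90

Row 2 must total 300; the given cells sum to 218, so (2,1) = 82.
Row 4 must total 300; the given cells sum to 238, so (4,2) = 62.
Column 1 needs 300; the known cells sum to 226, so (3,1) = 74.
Column 3 needs 300; the known cells sum to 212, so (1,3) = 88.
Column 4: 76 + 68 + 90 + ? = 300, so (1,4) = 66.
Anti-diagonal: 66 + 70 + 84 + ? = 300, so (3,2) = 80.
Using row 1: 60 + 88 + 66 + ? → (1,2) = 300 − 214 = 86.

86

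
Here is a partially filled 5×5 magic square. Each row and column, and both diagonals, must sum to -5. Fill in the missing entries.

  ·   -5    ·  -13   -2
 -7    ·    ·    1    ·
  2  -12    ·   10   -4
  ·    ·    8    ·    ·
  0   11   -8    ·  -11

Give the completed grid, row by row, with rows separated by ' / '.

9 -5 6 -13 -2 / -7 4 -10 1 7 / 2 -12 -1 10 -4 / -9 -3 8 -6 5 / 0 11 -8 3 -11

Row 3 needs -5; the known cells sum to -4, so (3,3) = -1.
Using row 5: 0 + 11 + (-8) + (-11) + ? → (5,4) = -5 − (-8) = 3.
Column 4 must total -5; the given cells sum to 1, so (4,4) = -6.
Anti-diagonal needs -5; the known cells sum to -2, so (4,2) = -3.
Using column 2: -5 + (-12) + (-3) + 11 + ? → (2,2) = -5 − (-9) = 4.
The remaining cell in main diagonal is (1,1) = -5 − (-14) = 9.
From row 1, -5 − (9 + (-5) + (-13) + (-2)) gives (1,3) = 6.
Column 1 needs -5; the known cells sum to 4, so (4,1) = -9.
Column 3: 6 + (-1) + 8 + (-8) + ? = -5, so (2,3) = -10.
Row 2: -7 + 4 + (-10) + 1 + ? = -5, so (2,5) = 7.
From row 4, -5 − (-9 + (-3) + 8 + (-6)) gives (4,5) = 5.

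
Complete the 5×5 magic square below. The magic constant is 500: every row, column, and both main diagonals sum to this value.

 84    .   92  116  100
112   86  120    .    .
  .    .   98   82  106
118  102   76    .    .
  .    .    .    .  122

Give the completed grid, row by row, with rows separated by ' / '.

84 108 92 116 100 / 112 86 120 104 78 / 90 124 98 82 106 / 118 102 76 110 94 / 96 80 114 88 122

Using row 1: 84 + 92 + 116 + 100 + ? → (1,2) = 500 − 392 = 108.
From column 3, 500 − (92 + 120 + 98 + 76) gives (5,3) = 114.
Main diagonal: 84 + 86 + 98 + 122 + ? = 500, so (4,4) = 110.
The remaining cell in row 4 is (4,5) = 500 − 406 = 94.
The remaining cell in column 5 is (2,5) = 500 − 422 = 78.
Row 2 needs 500; the known cells sum to 396, so (2,4) = 104.
Column 4 must total 500; the given cells sum to 412, so (5,4) = 88.
Anti-diagonal needs 500; the known cells sum to 404, so (5,1) = 96.
The remaining cell in row 5 is (5,2) = 500 − 420 = 80.
Using column 1: 84 + 112 + 118 + 96 + ? → (3,1) = 500 − 410 = 90.
From column 2, 500 − (108 + 86 + 102 + 80) gives (3,2) = 124.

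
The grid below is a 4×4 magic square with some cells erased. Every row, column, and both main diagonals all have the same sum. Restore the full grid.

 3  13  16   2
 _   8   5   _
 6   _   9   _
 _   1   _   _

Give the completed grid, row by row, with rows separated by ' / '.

Row 1 is already complete: 3 + 13 + 16 + 2 = 34, so that is the magic constant.
The remaining cell in column 2 is (3,2) = 34 − 22 = 12.
Column 3 must total 34; the given cells sum to 30, so (4,3) = 4.
Main diagonal must total 34; the given cells sum to 20, so (4,4) = 14.
Anti-diagonal must total 34; the given cells sum to 19, so (4,1) = 15.
Row 3: 6 + 12 + 9 + ? = 34, so (3,4) = 7.
Using column 1: 3 + 6 + 15 + ? → (2,1) = 34 − 24 = 10.
Column 4 must total 34; the given cells sum to 23, so (2,4) = 11.

3 13 16 2 / 10 8 5 11 / 6 12 9 7 / 15 1 4 14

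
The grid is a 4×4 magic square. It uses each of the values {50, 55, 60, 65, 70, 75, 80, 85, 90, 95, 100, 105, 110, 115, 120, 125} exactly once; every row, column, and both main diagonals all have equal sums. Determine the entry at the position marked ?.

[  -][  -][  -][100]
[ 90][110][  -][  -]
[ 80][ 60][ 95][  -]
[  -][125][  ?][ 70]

50

The 16 entries sum to 1400, so each line sums to 1400/4 = 350.
Using row 3: 80 + 60 + 95 + ? → (3,4) = 350 − 235 = 115.
Column 2 needs 350; the known cells sum to 295, so (1,2) = 55.
From column 4, 350 − (100 + 115 + 70) gives (2,4) = 65.
The remaining cell in main diagonal is (1,1) = 350 − 275 = 75.
Row 1 needs 350; the known cells sum to 230, so (1,3) = 120.
Using row 2: 90 + 110 + 65 + ? → (2,3) = 350 − 265 = 85.
The remaining cell in column 1 is (4,1) = 350 − 245 = 105.
Column 3 must total 350; the given cells sum to 300, so (4,3) = 50.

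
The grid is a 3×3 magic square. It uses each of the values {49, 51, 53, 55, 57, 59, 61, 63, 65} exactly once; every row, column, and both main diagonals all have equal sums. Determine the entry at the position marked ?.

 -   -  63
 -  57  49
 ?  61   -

The 9 entries sum to 513, so each line sums to 513/3 = 171.
Row 2 needs 171; the known cells sum to 106, so (2,1) = 65.
Using column 2: 57 + 61 + ? → (1,2) = 171 − 118 = 53.
Using column 3: 63 + 49 + ? → (3,3) = 171 − 112 = 59.
Using main diagonal: 57 + 59 + ? → (1,1) = 171 − 116 = 55.
The remaining cell in anti-diagonal is (3,1) = 171 − 120 = 51.

51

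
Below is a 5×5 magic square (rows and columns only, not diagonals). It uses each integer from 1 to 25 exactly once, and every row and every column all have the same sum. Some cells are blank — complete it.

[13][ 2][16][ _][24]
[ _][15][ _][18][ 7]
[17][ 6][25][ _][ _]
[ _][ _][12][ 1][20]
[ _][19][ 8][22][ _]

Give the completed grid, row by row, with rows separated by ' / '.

The entries are 1 through 25, which sum to 325, so each line sums to 325/5 = 65.
The remaining cell in row 1 is (1,4) = 65 − 55 = 10.
Using column 2: 2 + 15 + 6 + 19 + ? → (4,2) = 65 − 42 = 23.
Column 3: 16 + 25 + 12 + 8 + ? = 65, so (2,3) = 4.
Column 4 must total 65; the given cells sum to 51, so (3,4) = 14.
The remaining cell in row 2 is (2,1) = 65 − 44 = 21.
Row 3 needs 65; the known cells sum to 62, so (3,5) = 3.
Using row 4: 23 + 12 + 1 + 20 + ? → (4,1) = 65 − 56 = 9.
Using column 1: 13 + 21 + 17 + 9 + ? → (5,1) = 65 − 60 = 5.
The remaining cell in column 5 is (5,5) = 65 − 54 = 11.

13 2 16 10 24 / 21 15 4 18 7 / 17 6 25 14 3 / 9 23 12 1 20 / 5 19 8 22 11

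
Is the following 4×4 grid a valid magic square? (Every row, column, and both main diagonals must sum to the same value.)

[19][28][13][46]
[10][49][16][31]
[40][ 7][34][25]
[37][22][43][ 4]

Row 1: 19 + 28 + 13 + 46 = 106.
Row 2: 10 + 49 + 16 + 31 = 106.
Row 3: 40 + 7 + 34 + 25 = 106.
Row 4: 37 + 22 + 43 + 4 = 106.
Column 1: 19 + 10 + 40 + 37 = 106.
Column 2: 28 + 49 + 7 + 22 = 106.
Column 3: 13 + 16 + 34 + 43 = 106.
Column 4: 46 + 31 + 25 + 4 = 106.
Main diagonal: 19 + 49 + 34 + 4 = 106.
Anti-diagonal: 46 + 16 + 7 + 37 = 106.
All lines sum to 106.

Yes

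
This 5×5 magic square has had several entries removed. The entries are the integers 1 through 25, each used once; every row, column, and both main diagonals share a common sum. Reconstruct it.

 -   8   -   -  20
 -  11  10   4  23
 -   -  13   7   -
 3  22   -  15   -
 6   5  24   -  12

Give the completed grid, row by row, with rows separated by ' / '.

14 8 2 21 20 / 17 11 10 4 23 / 25 19 13 7 1 / 3 22 16 15 9 / 6 5 24 18 12

The entries are 1 through 25, which sum to 325, so each line sums to 325/5 = 65.
Row 2 must total 65; the given cells sum to 48, so (2,1) = 17.
The remaining cell in row 5 is (5,4) = 65 − 47 = 18.
From column 2, 65 − (8 + 11 + 22 + 5) gives (3,2) = 19.
Column 4: 4 + 7 + 15 + 18 + ? = 65, so (1,4) = 21.
The remaining cell in main diagonal is (1,1) = 65 − 51 = 14.
Using row 1: 14 + 8 + 21 + 20 + ? → (1,3) = 65 − 63 = 2.
Using column 1: 14 + 17 + 3 + 6 + ? → (3,1) = 65 − 40 = 25.
From column 3, 65 − (2 + 10 + 13 + 24) gives (4,3) = 16.
Row 3 must total 65; the given cells sum to 64, so (3,5) = 1.
Row 4 needs 65; the known cells sum to 56, so (4,5) = 9.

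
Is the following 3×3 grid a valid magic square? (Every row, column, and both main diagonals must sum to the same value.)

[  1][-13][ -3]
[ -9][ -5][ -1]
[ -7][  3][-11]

Yes

Row 1: 1 + (-13) + (-3) = -15.
Row 2: -9 + (-5) + (-1) = -15.
Row 3: -7 + 3 + (-11) = -15.
Column 1: 1 + (-9) + (-7) = -15.
Column 2: -13 + (-5) + 3 = -15.
Column 3: -3 + (-1) + (-11) = -15.
Main diagonal: 1 + (-5) + (-11) = -15.
Anti-diagonal: -3 + (-5) + (-7) = -15.
All lines sum to -15.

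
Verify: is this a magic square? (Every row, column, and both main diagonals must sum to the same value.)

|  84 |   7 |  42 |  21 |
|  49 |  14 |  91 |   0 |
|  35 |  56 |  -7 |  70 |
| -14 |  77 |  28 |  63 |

Yes

Row 1: 84 + 7 + 42 + 21 = 154.
Row 2: 49 + 14 + 91 + 0 = 154.
Row 3: 35 + 56 + (-7) + 70 = 154.
Row 4: -14 + 77 + 28 + 63 = 154.
Column 1: 84 + 49 + 35 + (-14) = 154.
Column 2: 7 + 14 + 56 + 77 = 154.
Column 3: 42 + 91 + (-7) + 28 = 154.
Column 4: 21 + 0 + 70 + 63 = 154.
Main diagonal: 84 + 14 + (-7) + 63 = 154.
Anti-diagonal: 21 + 91 + 56 + (-14) = 154.
All lines sum to 154.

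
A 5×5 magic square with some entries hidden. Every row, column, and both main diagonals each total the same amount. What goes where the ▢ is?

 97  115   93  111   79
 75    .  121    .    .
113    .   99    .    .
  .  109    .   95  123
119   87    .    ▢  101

83

Row 1 is complete and sums to 495; that is the magic constant.
Using column 1: 97 + 75 + 113 + 119 + ? → (4,1) = 495 − 404 = 91.
Main diagonal needs 495; the known cells sum to 392, so (2,2) = 103.
Using anti-diagonal: 79 + 99 + 109 + 119 + ? → (2,4) = 495 − 406 = 89.
Row 2: 75 + 103 + 121 + 89 + ? = 495, so (2,5) = 107.
Using row 4: 91 + 109 + 95 + 123 + ? → (4,3) = 495 − 418 = 77.
Using column 2: 115 + 103 + 109 + 87 + ? → (3,2) = 495 − 414 = 81.
Column 3 needs 495; the known cells sum to 390, so (5,3) = 105.
Using column 5: 79 + 107 + 123 + 101 + ? → (3,5) = 495 − 410 = 85.
Using row 3: 113 + 81 + 99 + 85 + ? → (3,4) = 495 − 378 = 117.
Using row 5: 119 + 87 + 105 + 101 + ? → (5,4) = 495 − 412 = 83.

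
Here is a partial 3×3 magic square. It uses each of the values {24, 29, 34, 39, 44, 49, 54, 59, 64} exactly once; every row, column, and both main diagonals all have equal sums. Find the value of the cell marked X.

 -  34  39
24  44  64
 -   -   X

29

The 9 entries sum to 396, so each line sums to 396/3 = 132.
From row 1, 132 − (34 + 39) gives (1,1) = 59.
Column 1 must total 132; the given cells sum to 83, so (3,1) = 49.
Column 2: 34 + 44 + ? = 132, so (3,2) = 54.
Column 3 must total 132; the given cells sum to 103, so (3,3) = 29.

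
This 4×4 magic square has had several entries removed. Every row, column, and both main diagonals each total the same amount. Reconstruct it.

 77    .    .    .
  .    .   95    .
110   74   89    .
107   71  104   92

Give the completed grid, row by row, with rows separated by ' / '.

77 113 86 98 / 80 116 95 83 / 110 74 89 101 / 107 71 104 92

Row 4 is already complete: 107 + 71 + 104 + 92 = 374, so that is the magic constant.
Row 3: 110 + 74 + 89 + ? = 374, so (3,4) = 101.
Using column 1: 77 + 110 + 107 + ? → (2,1) = 374 − 294 = 80.
From column 3, 374 − (95 + 89 + 104) gives (1,3) = 86.
From main diagonal, 374 − (77 + 89 + 92) gives (2,2) = 116.
Anti-diagonal must total 374; the given cells sum to 276, so (1,4) = 98.
Row 1: 77 + 86 + 98 + ? = 374, so (1,2) = 113.
The remaining cell in row 2 is (2,4) = 374 − 291 = 83.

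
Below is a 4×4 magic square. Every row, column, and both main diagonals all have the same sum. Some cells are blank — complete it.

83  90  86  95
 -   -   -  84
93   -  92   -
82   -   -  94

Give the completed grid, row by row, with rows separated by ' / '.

83 90 86 95 / 96 85 89 84 / 93 88 92 81 / 82 91 87 94

Row 1 is already complete: 83 + 90 + 86 + 95 = 354, so that is the magic constant.
Column 1 needs 354; the known cells sum to 258, so (2,1) = 96.
The remaining cell in column 4 is (3,4) = 354 − 273 = 81.
Main diagonal needs 354; the known cells sum to 269, so (2,2) = 85.
Using row 2: 96 + 85 + 84 + ? → (2,3) = 354 − 265 = 89.
The remaining cell in row 3 is (3,2) = 354 − 266 = 88.
From column 2, 354 − (90 + 85 + 88) gives (4,2) = 91.
Using column 3: 86 + 89 + 92 + ? → (4,3) = 354 − 267 = 87.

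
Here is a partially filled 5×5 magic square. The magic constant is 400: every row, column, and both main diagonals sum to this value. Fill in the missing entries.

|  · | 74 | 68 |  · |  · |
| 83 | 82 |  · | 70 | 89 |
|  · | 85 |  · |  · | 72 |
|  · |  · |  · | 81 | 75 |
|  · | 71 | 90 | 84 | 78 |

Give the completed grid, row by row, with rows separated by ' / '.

Using row 2: 83 + 82 + 70 + 89 + ? → (2,3) = 400 − 324 = 76.
From row 5, 400 − (71 + 90 + 84 + 78) gives (5,1) = 77.
From column 2, 400 − (74 + 82 + 85 + 71) gives (4,2) = 88.
Using column 5: 89 + 72 + 75 + 78 + ? → (1,5) = 400 − 314 = 86.
Anti-diagonal must total 400; the given cells sum to 321, so (3,3) = 79.
Column 3 needs 400; the known cells sum to 313, so (4,3) = 87.
Main diagonal must total 400; the given cells sum to 320, so (1,1) = 80.
Row 1: 80 + 74 + 68 + 86 + ? = 400, so (1,4) = 92.
Row 4 must total 400; the given cells sum to 331, so (4,1) = 69.
Column 1 must total 400; the given cells sum to 309, so (3,1) = 91.
Column 4 needs 400; the known cells sum to 327, so (3,4) = 73.

80 74 68 92 86 / 83 82 76 70 89 / 91 85 79 73 72 / 69 88 87 81 75 / 77 71 90 84 78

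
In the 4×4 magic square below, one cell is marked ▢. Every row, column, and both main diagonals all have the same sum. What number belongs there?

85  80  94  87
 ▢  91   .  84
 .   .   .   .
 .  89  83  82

90

Row 1 is complete and sums to 346; that is the magic constant.
The remaining cell in row 4 is (4,1) = 346 − 254 = 92.
From column 2, 346 − (80 + 91 + 89) gives (3,2) = 86.
Column 4: 87 + 84 + 82 + ? = 346, so (3,4) = 93.
Using main diagonal: 85 + 91 + 82 + ? → (3,3) = 346 − 258 = 88.
The remaining cell in anti-diagonal is (2,3) = 346 − 265 = 81.
Using row 2: 91 + 81 + 84 + ? → (2,1) = 346 − 256 = 90.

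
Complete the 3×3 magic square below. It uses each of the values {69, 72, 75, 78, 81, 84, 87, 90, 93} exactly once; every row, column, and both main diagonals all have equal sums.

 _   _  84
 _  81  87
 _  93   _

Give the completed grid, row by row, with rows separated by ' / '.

The 9 entries sum to 729, so each line sums to 729/3 = 243.
Using row 2: 81 + 87 + ? → (2,1) = 243 − 168 = 75.
The remaining cell in column 2 is (1,2) = 243 − 174 = 69.
Column 3 must total 243; the given cells sum to 171, so (3,3) = 72.
Main diagonal needs 243; the known cells sum to 153, so (1,1) = 90.
Anti-diagonal needs 243; the known cells sum to 165, so (3,1) = 78.

90 69 84 / 75 81 87 / 78 93 72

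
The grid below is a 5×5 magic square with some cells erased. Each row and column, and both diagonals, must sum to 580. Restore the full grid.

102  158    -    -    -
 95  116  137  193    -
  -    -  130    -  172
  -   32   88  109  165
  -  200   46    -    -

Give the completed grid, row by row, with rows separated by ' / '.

Row 2 needs 580; the known cells sum to 541, so (2,5) = 39.
From row 4, 580 − (32 + 88 + 109 + 165) gives (4,1) = 186.
Column 2 must total 580; the given cells sum to 506, so (3,2) = 74.
Column 3: 137 + 130 + 88 + 46 + ? = 580, so (1,3) = 179.
Main diagonal needs 580; the known cells sum to 457, so (5,5) = 123.
Using column 5: 39 + 172 + 165 + 123 + ? → (1,5) = 580 − 499 = 81.
Using anti-diagonal: 81 + 193 + 130 + 32 + ? → (5,1) = 580 − 436 = 144.
Row 1: 102 + 158 + 179 + 81 + ? = 580, so (1,4) = 60.
Row 5 must total 580; the given cells sum to 513, so (5,4) = 67.
The remaining cell in column 1 is (3,1) = 580 − 527 = 53.
Column 4 must total 580; the given cells sum to 429, so (3,4) = 151.

102 158 179 60 81 / 95 116 137 193 39 / 53 74 130 151 172 / 186 32 88 109 165 / 144 200 46 67 123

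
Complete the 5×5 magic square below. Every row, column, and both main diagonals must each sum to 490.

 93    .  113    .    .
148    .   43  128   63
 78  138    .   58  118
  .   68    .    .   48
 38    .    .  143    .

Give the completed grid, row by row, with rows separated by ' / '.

93 53 113 73 158 / 148 108 43 128 63 / 78 138 98 58 118 / 133 68 153 88 48 / 38 123 83 143 103

Row 2: 148 + 43 + 128 + 63 + ? = 490, so (2,2) = 108.
Row 3: 78 + 138 + 58 + 118 + ? = 490, so (3,3) = 98.
Column 1 needs 490; the known cells sum to 357, so (4,1) = 133.
From anti-diagonal, 490 − (128 + 98 + 68 + 38) gives (1,5) = 158.
From column 5, 490 − (158 + 63 + 118 + 48) gives (5,5) = 103.
From main diagonal, 490 − (93 + 108 + 98 + 103) gives (4,4) = 88.
The remaining cell in row 4 is (4,3) = 490 − 337 = 153.
Using column 3: 113 + 43 + 98 + 153 + ? → (5,3) = 490 − 407 = 83.
Column 4 needs 490; the known cells sum to 417, so (1,4) = 73.
Using row 1: 93 + 113 + 73 + 158 + ? → (1,2) = 490 − 437 = 53.
Row 5 must total 490; the given cells sum to 367, so (5,2) = 123.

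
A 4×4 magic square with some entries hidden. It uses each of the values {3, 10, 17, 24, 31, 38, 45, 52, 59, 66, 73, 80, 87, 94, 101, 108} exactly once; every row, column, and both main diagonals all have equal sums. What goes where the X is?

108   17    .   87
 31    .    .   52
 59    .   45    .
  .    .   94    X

3

The 16 entries sum to 888, so each line sums to 888/4 = 222.
Row 1 must total 222; the given cells sum to 212, so (1,3) = 10.
From column 1, 222 − (108 + 31 + 59) gives (4,1) = 24.
Column 3 needs 222; the known cells sum to 149, so (2,3) = 73.
Anti-diagonal: 87 + 73 + 24 + ? = 222, so (3,2) = 38.
Row 2 needs 222; the known cells sum to 156, so (2,2) = 66.
From row 3, 222 − (59 + 38 + 45) gives (3,4) = 80.
Using column 2: 17 + 66 + 38 + ? → (4,2) = 222 − 121 = 101.
Column 4 must total 222; the given cells sum to 219, so (4,4) = 3.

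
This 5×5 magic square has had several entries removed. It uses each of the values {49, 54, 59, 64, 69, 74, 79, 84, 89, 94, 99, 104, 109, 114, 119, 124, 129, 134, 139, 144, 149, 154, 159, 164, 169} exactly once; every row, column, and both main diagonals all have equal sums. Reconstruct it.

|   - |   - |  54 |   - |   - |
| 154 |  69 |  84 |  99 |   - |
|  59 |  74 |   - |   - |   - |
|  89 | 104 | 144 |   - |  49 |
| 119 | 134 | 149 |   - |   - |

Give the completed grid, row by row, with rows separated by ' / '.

The 25 entries sum to 2725, so each line sums to 2725/5 = 545.
Row 2: 154 + 69 + 84 + 99 + ? = 545, so (2,5) = 139.
Row 4: 89 + 104 + 144 + 49 + ? = 545, so (4,4) = 159.
Column 1: 154 + 59 + 89 + 119 + ? = 545, so (1,1) = 124.
Column 2: 69 + 74 + 104 + 134 + ? = 545, so (1,2) = 164.
Column 3 must total 545; the given cells sum to 431, so (3,3) = 114.
The remaining cell in main diagonal is (5,5) = 545 − 466 = 79.
Using anti-diagonal: 99 + 114 + 104 + 119 + ? → (1,5) = 545 − 436 = 109.
From row 1, 545 − (124 + 164 + 54 + 109) gives (1,4) = 94.
Row 5 must total 545; the given cells sum to 481, so (5,4) = 64.
Column 4 needs 545; the known cells sum to 416, so (3,4) = 129.
Using column 5: 109 + 139 + 49 + 79 + ? → (3,5) = 545 − 376 = 169.

124 164 54 94 109 / 154 69 84 99 139 / 59 74 114 129 169 / 89 104 144 159 49 / 119 134 149 64 79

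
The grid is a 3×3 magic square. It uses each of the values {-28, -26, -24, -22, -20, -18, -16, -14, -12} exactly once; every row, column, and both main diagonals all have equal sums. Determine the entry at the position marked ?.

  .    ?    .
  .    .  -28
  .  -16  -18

-24

The 9 entries sum to -180, so each line sums to -180/3 = -60.
Row 3: -16 + (-18) + ? = -60, so (3,1) = -26.
From column 3, -60 − (-28 + (-18)) gives (1,3) = -14.
Anti-diagonal must total -60; the given cells sum to -40, so (2,2) = -20.
From row 2, -60 − (-20 + (-28)) gives (2,1) = -12.
Column 1 needs -60; the known cells sum to -38, so (1,1) = -22.
Column 2 needs -60; the known cells sum to -36, so (1,2) = -24.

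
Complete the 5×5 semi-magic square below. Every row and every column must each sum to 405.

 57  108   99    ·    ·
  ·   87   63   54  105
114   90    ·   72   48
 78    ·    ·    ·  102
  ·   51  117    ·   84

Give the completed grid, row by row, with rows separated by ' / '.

The remaining cell in row 2 is (2,1) = 405 − 309 = 96.
The remaining cell in row 3 is (3,3) = 405 − 324 = 81.
The remaining cell in column 1 is (5,1) = 405 − 345 = 60.
Column 2: 108 + 87 + 90 + 51 + ? = 405, so (4,2) = 69.
Column 3 must total 405; the given cells sum to 360, so (4,3) = 45.
Column 5: 105 + 48 + 102 + 84 + ? = 405, so (1,5) = 66.
From row 1, 405 − (57 + 108 + 99 + 66) gives (1,4) = 75.
The remaining cell in row 4 is (4,4) = 405 − 294 = 111.
The remaining cell in row 5 is (5,4) = 405 − 312 = 93.

57 108 99 75 66 / 96 87 63 54 105 / 114 90 81 72 48 / 78 69 45 111 102 / 60 51 117 93 84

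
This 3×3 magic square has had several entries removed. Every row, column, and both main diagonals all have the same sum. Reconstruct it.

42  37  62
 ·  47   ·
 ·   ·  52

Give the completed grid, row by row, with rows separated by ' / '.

42 37 62 / 67 47 27 / 32 57 52

Row 1 is already complete: 42 + 37 + 62 = 141, so that is the magic constant.
Column 2 needs 141; the known cells sum to 84, so (3,2) = 57.
Column 3: 62 + 52 + ? = 141, so (2,3) = 27.
Anti-diagonal must total 141; the given cells sum to 109, so (3,1) = 32.
From row 2, 141 − (47 + 27) gives (2,1) = 67.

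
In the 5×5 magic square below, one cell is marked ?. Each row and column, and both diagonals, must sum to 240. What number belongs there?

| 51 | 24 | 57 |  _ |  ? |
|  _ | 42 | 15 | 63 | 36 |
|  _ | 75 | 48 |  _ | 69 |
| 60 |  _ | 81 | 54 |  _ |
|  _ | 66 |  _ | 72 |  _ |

78

Row 2: 42 + 15 + 63 + 36 + ? = 240, so (2,1) = 84.
Using column 2: 24 + 42 + 75 + 66 + ? → (4,2) = 240 − 207 = 33.
The remaining cell in column 3 is (5,3) = 240 − 201 = 39.
Main diagonal needs 240; the known cells sum to 195, so (5,5) = 45.
The remaining cell in row 4 is (4,5) = 240 − 228 = 12.
The remaining cell in row 5 is (5,1) = 240 − 222 = 18.
Column 1 needs 240; the known cells sum to 213, so (3,1) = 27.
The remaining cell in column 5 is (1,5) = 240 − 162 = 78.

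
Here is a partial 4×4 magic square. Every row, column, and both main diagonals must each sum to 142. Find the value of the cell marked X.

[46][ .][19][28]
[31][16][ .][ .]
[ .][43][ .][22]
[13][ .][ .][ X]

From row 1, 142 − (46 + 19 + 28) gives (1,2) = 49.
Column 1 needs 142; the known cells sum to 90, so (3,1) = 52.
Column 2 needs 142; the known cells sum to 108, so (4,2) = 34.
Anti-diagonal needs 142; the known cells sum to 84, so (2,3) = 58.
Using row 2: 31 + 16 + 58 + ? → (2,4) = 142 − 105 = 37.
Row 3 must total 142; the given cells sum to 117, so (3,3) = 25.
The remaining cell in column 3 is (4,3) = 142 − 102 = 40.
Column 4 must total 142; the given cells sum to 87, so (4,4) = 55.

55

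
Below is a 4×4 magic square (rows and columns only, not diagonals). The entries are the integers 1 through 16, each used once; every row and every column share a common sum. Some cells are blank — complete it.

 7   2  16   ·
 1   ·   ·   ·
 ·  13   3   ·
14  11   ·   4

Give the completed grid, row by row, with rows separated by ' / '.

7 2 16 9 / 1 8 10 15 / 12 13 3 6 / 14 11 5 4

The entries are 1 through 16, which sum to 136, so each line sums to 136/4 = 34.
Row 1 must total 34; the given cells sum to 25, so (1,4) = 9.
Using row 4: 14 + 11 + 4 + ? → (4,3) = 34 − 29 = 5.
Using column 1: 7 + 1 + 14 + ? → (3,1) = 34 − 22 = 12.
Column 2 needs 34; the known cells sum to 26, so (2,2) = 8.
The remaining cell in column 3 is (2,3) = 34 − 24 = 10.
The remaining cell in row 2 is (2,4) = 34 − 19 = 15.
Row 3 needs 34; the known cells sum to 28, so (3,4) = 6.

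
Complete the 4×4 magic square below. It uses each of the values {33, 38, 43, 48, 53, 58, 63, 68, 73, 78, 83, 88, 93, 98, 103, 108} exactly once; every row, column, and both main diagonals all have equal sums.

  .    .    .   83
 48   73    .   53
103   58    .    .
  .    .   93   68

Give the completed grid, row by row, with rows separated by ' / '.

The 16 entries sum to 1128, so each line sums to 1128/4 = 282.
Row 2 must total 282; the given cells sum to 174, so (2,3) = 108.
The remaining cell in column 4 is (3,4) = 282 − 204 = 78.
Anti-diagonal needs 282; the known cells sum to 249, so (4,1) = 33.
Row 3 must total 282; the given cells sum to 239, so (3,3) = 43.
From row 4, 282 − (33 + 93 + 68) gives (4,2) = 88.
Column 1 needs 282; the known cells sum to 184, so (1,1) = 98.
Column 2: 73 + 58 + 88 + ? = 282, so (1,2) = 63.
Column 3 must total 282; the given cells sum to 244, so (1,3) = 38.

98 63 38 83 / 48 73 108 53 / 103 58 43 78 / 33 88 93 68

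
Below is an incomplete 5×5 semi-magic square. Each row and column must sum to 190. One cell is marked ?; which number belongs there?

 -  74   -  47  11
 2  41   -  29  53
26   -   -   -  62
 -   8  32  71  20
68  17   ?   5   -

Row 2 needs 190; the known cells sum to 125, so (2,3) = 65.
Using row 4: 8 + 32 + 71 + 20 + ? → (4,1) = 190 − 131 = 59.
The remaining cell in column 1 is (1,1) = 190 − 155 = 35.
Column 2: 74 + 41 + 8 + 17 + ? = 190, so (3,2) = 50.
Column 4: 47 + 29 + 71 + 5 + ? = 190, so (3,4) = 38.
The remaining cell in column 5 is (5,5) = 190 − 146 = 44.
Using row 1: 35 + 74 + 47 + 11 + ? → (1,3) = 190 − 167 = 23.
Row 3 must total 190; the given cells sum to 176, so (3,3) = 14.
From row 5, 190 − (68 + 17 + 5 + 44) gives (5,3) = 56.

56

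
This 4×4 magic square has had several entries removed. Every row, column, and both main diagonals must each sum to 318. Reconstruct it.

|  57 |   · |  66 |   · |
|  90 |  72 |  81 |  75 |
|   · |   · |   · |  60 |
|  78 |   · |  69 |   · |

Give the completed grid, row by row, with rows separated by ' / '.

57 99 66 96 / 90 72 81 75 / 93 63 102 60 / 78 84 69 87

Column 1 must total 318; the given cells sum to 225, so (3,1) = 93.
Column 3: 66 + 81 + 69 + ? = 318, so (3,3) = 102.
Main diagonal must total 318; the given cells sum to 231, so (4,4) = 87.
Row 3 needs 318; the known cells sum to 255, so (3,2) = 63.
The remaining cell in row 4 is (4,2) = 318 − 234 = 84.
The remaining cell in column 2 is (1,2) = 318 − 219 = 99.
From column 4, 318 − (75 + 60 + 87) gives (1,4) = 96.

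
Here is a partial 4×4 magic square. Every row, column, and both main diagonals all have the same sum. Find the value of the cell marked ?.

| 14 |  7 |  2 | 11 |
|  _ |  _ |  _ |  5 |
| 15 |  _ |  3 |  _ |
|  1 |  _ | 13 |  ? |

Row 1 is complete and sums to 34; that is the magic constant.
Column 1: 14 + 15 + 1 + ? = 34, so (2,1) = 4.
Column 3: 2 + 3 + 13 + ? = 34, so (2,3) = 16.
Anti-diagonal must total 34; the given cells sum to 28, so (3,2) = 6.
From row 2, 34 − (4 + 16 + 5) gives (2,2) = 9.
Row 3 must total 34; the given cells sum to 24, so (3,4) = 10.
Column 2 must total 34; the given cells sum to 22, so (4,2) = 12.
Column 4 must total 34; the given cells sum to 26, so (4,4) = 8.

8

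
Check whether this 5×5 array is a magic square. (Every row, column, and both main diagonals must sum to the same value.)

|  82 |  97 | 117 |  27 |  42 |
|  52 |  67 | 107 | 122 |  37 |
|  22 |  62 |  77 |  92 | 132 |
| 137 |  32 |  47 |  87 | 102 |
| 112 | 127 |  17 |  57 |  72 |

No — column 1 sums to 405 but column 3 sums to 365.

Row 1: 82 + 97 + 117 + 27 + 42 = 365.
Row 2: 52 + 67 + 107 + 122 + 37 = 385.
Row 3: 22 + 62 + 77 + 92 + 132 = 385.
Row 4: 137 + 32 + 47 + 87 + 102 = 405.
Row 5: 112 + 127 + 17 + 57 + 72 = 385.
Column 1: 82 + 52 + 22 + 137 + 112 = 405.
Column 2: 97 + 67 + 62 + 32 + 127 = 385.
Column 3: 117 + 107 + 77 + 47 + 17 = 365.
Column 4: 27 + 122 + 92 + 87 + 57 = 385.
Column 5: 42 + 37 + 132 + 102 + 72 = 385.
Main diagonal: 82 + 67 + 77 + 87 + 72 = 385.
Anti-diagonal: 42 + 122 + 77 + 32 + 112 = 385.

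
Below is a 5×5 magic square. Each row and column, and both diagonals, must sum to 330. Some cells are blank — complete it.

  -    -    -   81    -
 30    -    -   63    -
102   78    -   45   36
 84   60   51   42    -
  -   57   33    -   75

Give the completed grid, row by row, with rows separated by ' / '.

48 39 90 81 72 / 30 96 87 63 54 / 102 78 69 45 36 / 84 60 51 42 93 / 66 57 33 99 75

The remaining cell in row 3 is (3,3) = 330 − 261 = 69.
Row 4: 84 + 60 + 51 + 42 + ? = 330, so (4,5) = 93.
The remaining cell in column 4 is (5,4) = 330 − 231 = 99.
Row 5 must total 330; the given cells sum to 264, so (5,1) = 66.
Column 1 must total 330; the given cells sum to 282, so (1,1) = 48.
Main diagonal: 48 + 69 + 42 + 75 + ? = 330, so (2,2) = 96.
From anti-diagonal, 330 − (63 + 69 + 60 + 66) gives (1,5) = 72.
Column 2 needs 330; the known cells sum to 291, so (1,2) = 39.
Column 5: 72 + 36 + 93 + 75 + ? = 330, so (2,5) = 54.
From row 1, 330 − (48 + 39 + 81 + 72) gives (1,3) = 90.
Row 2: 30 + 96 + 63 + 54 + ? = 330, so (2,3) = 87.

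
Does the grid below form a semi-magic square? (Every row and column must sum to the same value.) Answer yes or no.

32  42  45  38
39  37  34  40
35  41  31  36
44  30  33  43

No — column 4 sums to 157 but column 1 sums to 150.

Row 1: 32 + 42 + 45 + 38 = 157.
Row 2: 39 + 37 + 34 + 40 = 150.
Row 3: 35 + 41 + 31 + 36 = 143.
Row 4: 44 + 30 + 33 + 43 = 150.
Column 1: 32 + 39 + 35 + 44 = 150.
Column 2: 42 + 37 + 41 + 30 = 150.
Column 3: 45 + 34 + 31 + 33 = 143.
Column 4: 38 + 40 + 36 + 43 = 157.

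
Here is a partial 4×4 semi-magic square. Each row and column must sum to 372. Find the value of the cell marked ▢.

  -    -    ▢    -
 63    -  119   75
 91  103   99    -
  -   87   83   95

71

Row 2 must total 372; the given cells sum to 257, so (2,2) = 115.
Using row 3: 91 + 103 + 99 + ? → (3,4) = 372 − 293 = 79.
Using row 4: 87 + 83 + 95 + ? → (4,1) = 372 − 265 = 107.
Column 1 must total 372; the given cells sum to 261, so (1,1) = 111.
Column 2: 115 + 103 + 87 + ? = 372, so (1,2) = 67.
Column 3: 119 + 99 + 83 + ? = 372, so (1,3) = 71.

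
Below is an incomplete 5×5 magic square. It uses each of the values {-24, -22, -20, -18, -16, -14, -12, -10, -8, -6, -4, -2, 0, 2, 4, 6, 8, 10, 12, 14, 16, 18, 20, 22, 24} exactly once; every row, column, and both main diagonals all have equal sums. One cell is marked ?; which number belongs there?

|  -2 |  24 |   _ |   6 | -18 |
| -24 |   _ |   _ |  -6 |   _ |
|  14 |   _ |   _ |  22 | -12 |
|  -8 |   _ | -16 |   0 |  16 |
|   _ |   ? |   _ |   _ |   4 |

-14

The 25 entries sum to 0, so each line sums to 0/5 = 0.
Row 1 must total 0; the given cells sum to 10, so (1,3) = -10.
Row 4: -8 + (-16) + 0 + 16 + ? = 0, so (4,2) = 8.
Column 1 must total 0; the given cells sum to -20, so (5,1) = 20.
Column 4 needs 0; the known cells sum to 22, so (5,4) = -22.
Column 5: -18 + (-12) + 16 + 4 + ? = 0, so (2,5) = 10.
Anti-diagonal must total 0; the given cells sum to 4, so (3,3) = -4.
Row 3: 14 + (-4) + 22 + (-12) + ? = 0, so (3,2) = -20.
From main diagonal, 0 − (-2 + (-4) + 0 + 4) gives (2,2) = 2.
Row 2 needs 0; the known cells sum to -18, so (2,3) = 18.
Column 2: 24 + 2 + (-20) + 8 + ? = 0, so (5,2) = -14.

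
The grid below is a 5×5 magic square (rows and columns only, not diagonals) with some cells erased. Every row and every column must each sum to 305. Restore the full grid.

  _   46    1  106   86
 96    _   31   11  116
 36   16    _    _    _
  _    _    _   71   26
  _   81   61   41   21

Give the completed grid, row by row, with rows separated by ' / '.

66 46 1 106 86 / 96 51 31 11 116 / 36 16 121 76 56 / 6 111 91 71 26 / 101 81 61 41 21

Row 1 needs 305; the known cells sum to 239, so (1,1) = 66.
Row 2 must total 305; the given cells sum to 254, so (2,2) = 51.
From row 5, 305 − (81 + 61 + 41 + 21) gives (5,1) = 101.
Column 1: 66 + 96 + 36 + 101 + ? = 305, so (4,1) = 6.
From column 2, 305 − (46 + 51 + 16 + 81) gives (4,2) = 111.
Column 4 must total 305; the given cells sum to 229, so (3,4) = 76.
The remaining cell in column 5 is (3,5) = 305 − 249 = 56.
From row 3, 305 − (36 + 16 + 76 + 56) gives (3,3) = 121.
Row 4 must total 305; the given cells sum to 214, so (4,3) = 91.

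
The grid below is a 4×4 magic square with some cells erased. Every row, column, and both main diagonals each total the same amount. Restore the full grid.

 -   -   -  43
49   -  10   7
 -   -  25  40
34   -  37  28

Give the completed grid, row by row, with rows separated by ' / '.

13 16 46 43 / 49 52 10 7 / 22 31 25 40 / 34 19 37 28

Column 4 is already complete: 43 + 7 + 40 + 28 = 118, so that is the magic constant.
Row 2 needs 118; the known cells sum to 66, so (2,2) = 52.
Row 4: 34 + 37 + 28 + ? = 118, so (4,2) = 19.
Column 3: 10 + 25 + 37 + ? = 118, so (1,3) = 46.
The remaining cell in main diagonal is (1,1) = 118 − 105 = 13.
Anti-diagonal needs 118; the known cells sum to 87, so (3,2) = 31.
Row 1: 13 + 46 + 43 + ? = 118, so (1,2) = 16.
From row 3, 118 − (31 + 25 + 40) gives (3,1) = 22.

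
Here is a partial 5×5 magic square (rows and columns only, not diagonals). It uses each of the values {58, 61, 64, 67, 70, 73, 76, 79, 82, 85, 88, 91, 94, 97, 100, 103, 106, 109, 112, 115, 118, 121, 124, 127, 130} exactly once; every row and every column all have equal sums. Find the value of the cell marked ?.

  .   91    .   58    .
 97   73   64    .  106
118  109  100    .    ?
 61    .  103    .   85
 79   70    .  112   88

67

The 25 entries sum to 2350, so each line sums to 2350/5 = 470.
From row 2, 470 − (97 + 73 + 64 + 106) gives (2,4) = 130.
Row 5 needs 470; the known cells sum to 349, so (5,3) = 121.
Column 1 must total 470; the given cells sum to 355, so (1,1) = 115.
From column 2, 470 − (91 + 73 + 109 + 70) gives (4,2) = 127.
Column 3 needs 470; the known cells sum to 388, so (1,3) = 82.
Row 1 needs 470; the known cells sum to 346, so (1,5) = 124.
Row 4 must total 470; the given cells sum to 376, so (4,4) = 94.
Column 4 must total 470; the given cells sum to 394, so (3,4) = 76.
Column 5 must total 470; the given cells sum to 403, so (3,5) = 67.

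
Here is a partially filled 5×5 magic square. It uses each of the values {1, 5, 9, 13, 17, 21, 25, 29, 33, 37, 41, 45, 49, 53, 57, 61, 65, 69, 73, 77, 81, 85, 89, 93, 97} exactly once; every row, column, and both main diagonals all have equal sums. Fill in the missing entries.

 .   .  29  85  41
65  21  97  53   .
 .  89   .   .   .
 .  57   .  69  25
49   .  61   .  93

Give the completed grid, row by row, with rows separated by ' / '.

17 73 29 85 41 / 65 21 97 53 9 / 33 89 45 1 77 / 81 57 13 69 25 / 49 5 61 37 93

The 25 entries sum to 1225, so each line sums to 1225/5 = 245.
Row 2: 65 + 21 + 97 + 53 + ? = 245, so (2,5) = 9.
Using column 5: 41 + 9 + 25 + 93 + ? → (3,5) = 245 − 168 = 77.
Anti-diagonal: 41 + 53 + 57 + 49 + ? = 245, so (3,3) = 45.
The remaining cell in column 3 is (4,3) = 245 − 232 = 13.
Using main diagonal: 21 + 45 + 69 + 93 + ? → (1,1) = 245 − 228 = 17.
Row 1 needs 245; the known cells sum to 172, so (1,2) = 73.
From row 4, 245 − (57 + 13 + 69 + 25) gives (4,1) = 81.
From column 1, 245 − (17 + 65 + 81 + 49) gives (3,1) = 33.
Column 2 must total 245; the given cells sum to 240, so (5,2) = 5.
From row 3, 245 − (33 + 89 + 45 + 77) gives (3,4) = 1.
The remaining cell in row 5 is (5,4) = 245 − 208 = 37.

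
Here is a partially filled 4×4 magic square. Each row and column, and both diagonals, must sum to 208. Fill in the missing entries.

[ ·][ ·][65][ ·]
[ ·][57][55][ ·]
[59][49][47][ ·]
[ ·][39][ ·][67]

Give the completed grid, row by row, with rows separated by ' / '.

Row 3 must total 208; the given cells sum to 155, so (3,4) = 53.
Column 2 must total 208; the given cells sum to 145, so (1,2) = 63.
From column 3, 208 − (65 + 55 + 47) gives (4,3) = 41.
The remaining cell in main diagonal is (1,1) = 208 − 171 = 37.
From row 1, 208 − (37 + 63 + 65) gives (1,4) = 43.
From row 4, 208 − (39 + 41 + 67) gives (4,1) = 61.
From column 1, 208 − (37 + 59 + 61) gives (2,1) = 51.
The remaining cell in column 4 is (2,4) = 208 − 163 = 45.

37 63 65 43 / 51 57 55 45 / 59 49 47 53 / 61 39 41 67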